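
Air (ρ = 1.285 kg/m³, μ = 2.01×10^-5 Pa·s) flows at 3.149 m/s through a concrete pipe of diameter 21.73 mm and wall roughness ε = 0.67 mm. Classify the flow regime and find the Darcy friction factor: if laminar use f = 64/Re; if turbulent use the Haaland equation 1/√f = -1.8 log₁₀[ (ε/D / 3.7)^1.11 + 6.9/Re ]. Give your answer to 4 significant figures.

f ≈ 0.06452

Re = ρVD/μ = 1.285·3.149·0.02173/2.01e-05 = 4375.
Re > 4000 → turbulent. ε/D = 0.00067/0.02173 = 0.0308; Haaland: 1/√f = -1.8 log₁₀[0.00492 + 0.00158] = 3.937, so f = 0.06452.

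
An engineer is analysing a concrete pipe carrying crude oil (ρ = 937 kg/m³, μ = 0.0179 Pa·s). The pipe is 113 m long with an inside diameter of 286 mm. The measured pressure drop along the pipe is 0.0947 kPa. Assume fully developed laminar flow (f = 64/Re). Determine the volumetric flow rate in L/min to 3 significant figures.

Q ≈ 461 L/min

For laminar flow, f = 64/Re with Re = ρVD/μ, so Darcy-Weisbach reduces to ΔP = 32μLV/D². Solving for V: V = ΔP·D²/(32μL) = 94.7·(0.286)²/(32·0.0179·113) = 0.1197 m/s.
Check: Re = ρVD/μ = 937·0.1197·0.286/0.0179 = 1792 < 2300, so the laminar assumption holds.
Q = V·A = 0.1197·(π/4·0.286²) = 0.007688 m³/s = 461 L/min.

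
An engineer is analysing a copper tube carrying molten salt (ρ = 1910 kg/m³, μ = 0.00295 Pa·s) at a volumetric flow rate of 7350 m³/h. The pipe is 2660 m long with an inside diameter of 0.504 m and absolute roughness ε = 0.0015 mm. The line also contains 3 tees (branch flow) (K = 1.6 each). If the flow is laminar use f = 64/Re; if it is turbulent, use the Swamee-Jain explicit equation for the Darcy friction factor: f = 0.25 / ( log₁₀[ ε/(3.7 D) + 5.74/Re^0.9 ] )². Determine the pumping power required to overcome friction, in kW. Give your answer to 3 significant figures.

P ≈ 11500 kW

Q = 7350 m³/h = 7350/3600 = 2.042 m³/s.
Cross-sectional area A = πD²/4 = π(0.504)²/4 = 0.1995 m²; mean velocity V = Q/A = 2.042/0.1995 = 10.23 m/s.
Reynolds number Re = ρVD/μ = 1910 · 10.23 · 0.504 / 0.00295 = 3.339e+06.
Re > 4000 → turbulent. Relative roughness ε/D = 1.5e-06/0.504 = 2.98e-06. Swamee-Jain: f = 0.25/(log₁₀[2.98e-06/3.7 + 5.74/3.339e+06^0.9])² = 0.25/(log₁₀[8.04e-07 + 7.72e-06])² = 0.25/(-5.069)² = 0.009728.
Total minor-loss coefficient ΣK = 3·1.6 = 4.8.
ΔP = [f·L/D + ΣK]·(ρV²/2) = [0.009728·2660/0.504 + 4.8]·(1910·10.23²/2) = [51.34 + 4.8]·1e+05 = 5.615e+06 Pa.
Pumping power P = QΔP = 2.042·5.615e+06 = 1.146×10^7 W = 11500 kW.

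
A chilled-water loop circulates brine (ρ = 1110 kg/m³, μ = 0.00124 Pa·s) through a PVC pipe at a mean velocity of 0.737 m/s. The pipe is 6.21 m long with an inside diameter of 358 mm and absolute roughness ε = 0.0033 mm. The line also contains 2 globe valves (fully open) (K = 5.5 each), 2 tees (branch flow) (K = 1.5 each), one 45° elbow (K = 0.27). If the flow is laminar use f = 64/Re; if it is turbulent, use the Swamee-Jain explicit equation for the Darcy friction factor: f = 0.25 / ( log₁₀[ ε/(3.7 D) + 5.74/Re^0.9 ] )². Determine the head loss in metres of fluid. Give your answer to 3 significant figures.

h_f ≈ 0.402 m

Reynolds number Re = ρVD/μ = 1110 · 0.737 · 0.358 / 0.00124 = 2.362e+05.
Re > 4000 → turbulent. Relative roughness ε/D = 3.3e-06/0.358 = 9.22e-06. Swamee-Jain: f = 0.25/(log₁₀[9.22e-06/3.7 + 5.74/2.362e+05^0.9])² = 0.25/(log₁₀[2.49e-06 + 8.38e-05])² = 0.25/(-4.064)² = 0.01513.
Total minor-loss coefficient ΣK = 2·5.5 + 2·1.5 + 1·0.27 = 14.3.
ΔP = [f·L/D + ΣK]·(ρV²/2) = [0.01513·6.21/0.358 + 14.3]·(1110·0.737²/2) = [0.2625 + 14.3]·301.5 = 4381 Pa.
Head loss h_f = ΔP/(ρg) = 4381/(1110·9.81) = 0.402 m.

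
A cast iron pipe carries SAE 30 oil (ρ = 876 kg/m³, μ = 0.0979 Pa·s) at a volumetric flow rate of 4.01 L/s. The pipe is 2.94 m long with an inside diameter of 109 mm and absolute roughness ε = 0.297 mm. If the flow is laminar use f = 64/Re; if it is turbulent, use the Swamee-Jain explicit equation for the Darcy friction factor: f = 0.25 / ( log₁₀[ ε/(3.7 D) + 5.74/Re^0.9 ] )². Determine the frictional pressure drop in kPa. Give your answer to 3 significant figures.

ΔP ≈ 0.333 kPa

Q = 4.01 L/s = 4.01/1000 = 0.00401 m³/s.
Cross-sectional area A = πD²/4 = π(0.109)²/4 = 0.009331 m²; mean velocity V = Q/A = 0.00401/0.009331 = 0.4297 m/s.
Reynolds number Re = ρVD/μ = 876 · 0.4297 · 0.109 / 0.0979 = 419.1.
Re < 2300 → laminar flow, so f = 64/Re = 64/419.1 = 0.1527 (the turbulent correlation is not needed).
Darcy-Weisbach: ΔP = f(L/D)(ρV²/2) = 0.1527·(2.94/0.109)·(876·0.4297²/2) = 0.1527·26.97·80.89 = 333.1 Pa.
ΔP = 333.1 Pa = 0.333 kPa.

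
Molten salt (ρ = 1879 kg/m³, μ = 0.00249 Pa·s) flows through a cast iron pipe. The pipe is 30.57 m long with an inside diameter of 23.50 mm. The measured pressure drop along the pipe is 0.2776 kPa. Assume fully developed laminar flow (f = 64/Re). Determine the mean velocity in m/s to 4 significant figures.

For laminar flow, f = 64/Re with Re = ρVD/μ, so Darcy-Weisbach reduces to ΔP = 32μLV/D². Solving for V: V = ΔP·D²/(32μL) = 277.6·(0.0235)²/(32·0.00249·30.57) = 0.06294 m/s.
Check: Re = ρVD/μ = 1879·0.06294·0.0235/0.00249 = 1116 < 2300, so the laminar assumption holds.

V ≈ 0.06294 m/s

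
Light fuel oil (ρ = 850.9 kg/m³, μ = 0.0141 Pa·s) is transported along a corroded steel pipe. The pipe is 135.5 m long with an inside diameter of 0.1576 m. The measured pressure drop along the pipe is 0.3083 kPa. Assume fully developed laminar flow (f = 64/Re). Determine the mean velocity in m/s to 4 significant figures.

For laminar flow, f = 64/Re with Re = ρVD/μ, so Darcy-Weisbach reduces to ΔP = 32μLV/D². Solving for V: V = ΔP·D²/(32μL) = 308.3·(0.1576)²/(32·0.0141·135.5) = 0.1252 m/s.
Check: Re = ρVD/μ = 850.9·0.1252·0.1576/0.0141 = 1191 < 2300, so the laminar assumption holds.

V ≈ 0.1252 m/s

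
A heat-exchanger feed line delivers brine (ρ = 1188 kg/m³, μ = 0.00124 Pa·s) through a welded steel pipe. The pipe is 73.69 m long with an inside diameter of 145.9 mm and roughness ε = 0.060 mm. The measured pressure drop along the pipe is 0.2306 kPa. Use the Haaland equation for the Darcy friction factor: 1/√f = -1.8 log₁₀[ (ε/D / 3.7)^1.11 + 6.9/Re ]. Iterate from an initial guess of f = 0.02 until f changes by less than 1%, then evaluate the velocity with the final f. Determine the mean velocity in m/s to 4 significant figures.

V ≈ 0.1741 m/s

Rearranging Darcy-Weisbach: V = √(2·ΔP·D/(f·L·ρ)). With ε/D = 6e-05/0.1459 = 0.000411, iterate starting from f = 0.02:
  f = 0.02 → V = √(2·230.6·0.1459/(0.02·73.69·1188)) = 0.196 m/s; Re = ρVD/μ = 2.74e+04; f → 0.02472
  f = 0.02472 → V = 0.1763 m/s; Re = 2.465e+04; f → 0.02528
  f = 0.02528 → V = 0.1744 m/s; Re = 2.437e+04; f → 0.02535
Converged (Δf/f < 1%). With the final f = 0.02535: V = √(2·230.6·0.1459/(0.02535·73.69·1188)) = 0.1741 m/s.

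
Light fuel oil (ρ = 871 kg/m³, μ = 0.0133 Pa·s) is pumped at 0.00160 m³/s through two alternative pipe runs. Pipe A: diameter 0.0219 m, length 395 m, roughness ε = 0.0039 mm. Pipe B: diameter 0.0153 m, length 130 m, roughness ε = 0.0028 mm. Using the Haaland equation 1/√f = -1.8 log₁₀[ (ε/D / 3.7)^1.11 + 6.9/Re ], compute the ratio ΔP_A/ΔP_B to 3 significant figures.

Pipe A: V = Q/A = 0.0016/0.0003767 = 4.248 m/s; Re = 6092; ε/D = 0.000178; Haaland → f = 0.03571; ΔP_A = f(L/D)(ρV²/2) = 5.061e+06 Pa.
Pipe B: V = Q/A = 0.0016/0.0001839 = 8.703 m/s; Re = 8720; ε/D = 0.000183; Haaland → f = 0.03227; ΔP_B = f(L/D)(ρV²/2) = 9.043e+06 Pa.
ΔP_A/ΔP_B = 5.061e+06/9.043e+06 = 0.560.

ΔP_A/ΔP_B ≈ 0.560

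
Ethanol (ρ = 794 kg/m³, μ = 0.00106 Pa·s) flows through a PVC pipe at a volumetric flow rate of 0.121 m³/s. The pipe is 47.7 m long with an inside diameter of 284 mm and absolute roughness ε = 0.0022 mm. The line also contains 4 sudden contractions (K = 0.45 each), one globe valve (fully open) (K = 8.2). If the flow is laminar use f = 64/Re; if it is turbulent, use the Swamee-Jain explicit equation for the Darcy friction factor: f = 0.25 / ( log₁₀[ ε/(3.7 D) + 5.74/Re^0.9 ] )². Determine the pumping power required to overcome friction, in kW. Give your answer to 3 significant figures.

P ≈ 2.16 kW

Cross-sectional area A = πD²/4 = π(0.284)²/4 = 0.06335 m²; mean velocity V = Q/A = 0.121/0.06335 = 1.91 m/s.
Reynolds number Re = ρVD/μ = 794 · 1.91 · 0.284 / 0.00106 = 4.063e+05.
Re > 4000 → turbulent. Relative roughness ε/D = 2.2e-06/0.284 = 7.75e-06. Swamee-Jain: f = 0.25/(log₁₀[7.75e-06/3.7 + 5.74/4.063e+05^0.9])² = 0.25/(log₁₀[2.09e-06 + 5.14e-05])² = 0.25/(-4.272)² = 0.0137.
Total minor-loss coefficient ΣK = 4·0.45 + 1·8.2 = 10.
ΔP = [f·L/D + ΣK]·(ρV²/2) = [0.0137·47.7/0.284 + 10]·(794·1.91²/2) = [2.301 + 10]·1448 = 1.782e+04 Pa.
Pumping power P = QΔP = 0.121·1.782e+04 = 2156 W = 2.16 kW.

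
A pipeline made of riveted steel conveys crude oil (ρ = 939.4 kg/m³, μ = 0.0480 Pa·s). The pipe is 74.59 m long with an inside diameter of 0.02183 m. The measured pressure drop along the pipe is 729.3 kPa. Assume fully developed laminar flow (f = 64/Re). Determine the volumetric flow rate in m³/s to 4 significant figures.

Q ≈ 0.001135 m³/s

For laminar flow, f = 64/Re with Re = ρVD/μ, so Darcy-Weisbach reduces to ΔP = 32μLV/D². Solving for V: V = ΔP·D²/(32μL) = 7.293e+05·(0.02183)²/(32·0.048·74.59) = 3.033 m/s.
Check: Re = ρVD/μ = 939.4·3.033·0.02183/0.048 = 1296 < 2300, so the laminar assumption holds.
Q = V·A = 3.033·(π/4·0.02183²) = 0.001135 m³/s = 0.001135 m³/s.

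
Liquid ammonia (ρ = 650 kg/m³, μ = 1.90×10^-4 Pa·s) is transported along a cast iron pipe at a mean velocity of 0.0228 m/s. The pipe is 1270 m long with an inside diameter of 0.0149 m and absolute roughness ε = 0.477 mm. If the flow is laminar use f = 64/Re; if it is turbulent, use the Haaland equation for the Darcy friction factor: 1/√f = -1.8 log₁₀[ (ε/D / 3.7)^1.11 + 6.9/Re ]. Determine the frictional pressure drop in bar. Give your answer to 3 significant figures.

Reynolds number Re = ρVD/μ = 650 · 0.0228 · 0.0149 / 0.00019 = 1162.
Re < 2300 → laminar flow, so f = 64/Re = 64/1162 = 0.05507 (the turbulent correlation is not needed).
Darcy-Weisbach: ΔP = f(L/D)(ρV²/2) = 0.05507·(1270/0.0149)·(650·0.0228²/2) = 0.05507·8.523e+04·0.1689 = 793 Pa.
ΔP = 793 Pa = 0.00793 bar.

ΔP ≈ 0.00793 bar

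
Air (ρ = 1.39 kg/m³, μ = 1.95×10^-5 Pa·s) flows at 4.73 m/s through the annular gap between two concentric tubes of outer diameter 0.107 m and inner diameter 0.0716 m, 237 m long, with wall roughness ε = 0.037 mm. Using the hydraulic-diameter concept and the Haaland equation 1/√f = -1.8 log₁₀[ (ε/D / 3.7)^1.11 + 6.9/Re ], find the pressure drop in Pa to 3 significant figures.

ΔP ≈ 3220 Pa

Hydraulic diameter D_h = 4A/P = D_o - D_i = 0.107 - 0.0716 = 0.0354 m.
Re = ρVD_h/μ = 1.39·4.73·0.0354/1.95e-05 = 1.194e+04.
ε/D_h = 3.7e-05/0.0354 = 0.00105; Haaland gives 1/√f = -1.8 log₁₀[0.000115+0.000578] = 5.687, so f = 0.03092.
ΔP = f(L/D_h)(ρV²/2) = 0.03092·237/0.0354·15.55 = 3219 Pa.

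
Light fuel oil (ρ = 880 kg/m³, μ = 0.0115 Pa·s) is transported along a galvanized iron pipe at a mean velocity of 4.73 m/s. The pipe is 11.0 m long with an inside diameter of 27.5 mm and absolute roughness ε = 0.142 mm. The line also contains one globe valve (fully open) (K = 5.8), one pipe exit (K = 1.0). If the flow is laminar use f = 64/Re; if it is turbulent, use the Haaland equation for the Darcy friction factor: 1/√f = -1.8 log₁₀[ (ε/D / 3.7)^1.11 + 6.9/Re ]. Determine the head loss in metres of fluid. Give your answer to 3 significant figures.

h_f ≈ 24.9 m

Reynolds number Re = ρVD/μ = 880 · 4.73 · 0.0275 / 0.0115 = 9954.
Re > 4000 → turbulent. Relative roughness ε/D = 0.000142/0.0275 = 0.00516. Haaland: 1/√f = -1.8 log₁₀[(0.00516/3.7)^1.11 + 6.9/9954] = -1.8 log₁₀[0.000677 + 0.000693] = 5.154, so f = 0.03765.
Total minor-loss coefficient ΣK = 1·5.8 + 1·1 = 6.8.
ΔP = [f·L/D + ΣK]·(ρV²/2) = [0.03765·11/0.0275 + 6.8]·(880·4.73²/2) = [15.06 + 6.8]·9844 = 2.152e+05 Pa.
Head loss h_f = ΔP/(ρg) = 2.152e+05/(880·9.81) = 24.9 m.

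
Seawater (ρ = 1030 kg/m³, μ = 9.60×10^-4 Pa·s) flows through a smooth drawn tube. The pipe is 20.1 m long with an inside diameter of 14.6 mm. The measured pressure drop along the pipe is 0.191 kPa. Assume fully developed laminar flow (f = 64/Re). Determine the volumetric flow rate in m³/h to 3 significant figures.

For laminar flow, f = 64/Re with Re = ρVD/μ, so Darcy-Weisbach reduces to ΔP = 32μLV/D². Solving for V: V = ΔP·D²/(32μL) = 191·(0.0146)²/(32·0.00096·20.1) = 0.06594 m/s.
Check: Re = ρVD/μ = 1030·0.06594·0.0146/0.00096 = 1033 < 2300, so the laminar assumption holds.
Q = V·A = 0.06594·(π/4·0.0146²) = 1.104e-05 m³/s = 0.0397 m³/h.

Q ≈ 0.0397 m³/h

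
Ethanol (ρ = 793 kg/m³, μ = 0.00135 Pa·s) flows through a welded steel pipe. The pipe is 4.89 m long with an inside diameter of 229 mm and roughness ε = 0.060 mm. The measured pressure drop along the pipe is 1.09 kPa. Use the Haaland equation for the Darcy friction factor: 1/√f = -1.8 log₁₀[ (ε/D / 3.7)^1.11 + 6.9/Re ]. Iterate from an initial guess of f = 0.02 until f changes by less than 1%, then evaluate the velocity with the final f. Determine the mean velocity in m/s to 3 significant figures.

Rearranging Darcy-Weisbach: V = √(2·ΔP·D/(f·L·ρ)). With ε/D = 6e-05/0.229 = 0.000262, iterate starting from f = 0.02:
  f = 0.02 → V = √(2·1090·0.229/(0.02·4.89·793)) = 2.537 m/s; Re = ρVD/μ = 3.413e+05; f → 0.01633
  f = 0.01633 → V = 2.808 m/s; Re = 3.777e+05; f → 0.01619
Converged (Δf/f < 1%). With the final f = 0.01619: V = √(2·1090·0.229/(0.01619·4.89·793)) = 2.82 m/s.

V ≈ 2.82 m/s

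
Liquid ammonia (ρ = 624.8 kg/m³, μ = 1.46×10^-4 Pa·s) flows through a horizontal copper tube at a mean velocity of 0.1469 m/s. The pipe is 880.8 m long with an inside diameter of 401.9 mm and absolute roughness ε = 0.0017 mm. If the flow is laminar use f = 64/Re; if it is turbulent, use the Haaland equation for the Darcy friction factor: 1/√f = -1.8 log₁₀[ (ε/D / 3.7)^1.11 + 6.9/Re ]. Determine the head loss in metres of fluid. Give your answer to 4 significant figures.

h_f ≈ 0.03578 m

Reynolds number Re = ρVD/μ = 624.8 · 0.1469 · 0.4019 / 0.000146 = 2.527e+05.
Re > 4000 → turbulent. Relative roughness ε/D = 1.7e-06/0.4019 = 4.23e-06. Haaland: 1/√f = -1.8 log₁₀[(4.23e-06/3.7)^1.11 + 6.9/2.527e+05] = -1.8 log₁₀[2.54e-07 + 2.73e-05] = 8.207, so f = 0.01485.
Darcy-Weisbach: ΔP = f(L/D)(ρV²/2) = 0.01485·(880.8/0.4019)·(624.8·0.1469²/2) = 0.01485·2192·6.741 = 219.3 Pa.
Head loss h_f = ΔP/(ρg) = 219.3/(624.8·9.81) = 0.03578 m.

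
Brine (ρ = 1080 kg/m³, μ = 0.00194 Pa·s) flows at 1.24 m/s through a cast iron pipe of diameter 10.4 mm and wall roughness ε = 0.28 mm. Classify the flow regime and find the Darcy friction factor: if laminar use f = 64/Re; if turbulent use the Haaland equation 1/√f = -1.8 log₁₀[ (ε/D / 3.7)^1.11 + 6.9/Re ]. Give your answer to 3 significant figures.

Re = ρVD/μ = 1080·1.24·0.0104/0.00194 = 7179.
Re > 4000 → turbulent. ε/D = 0.00028/0.0104 = 0.0269; Haaland: 1/√f = -1.8 log₁₀[0.00423 + 0.000961] = 4.112, so f = 0.05914.

f ≈ 0.0591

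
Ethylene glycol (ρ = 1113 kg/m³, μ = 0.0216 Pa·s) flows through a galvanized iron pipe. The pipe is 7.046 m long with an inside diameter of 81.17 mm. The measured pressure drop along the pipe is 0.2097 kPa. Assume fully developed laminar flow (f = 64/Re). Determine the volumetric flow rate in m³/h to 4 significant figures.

Q ≈ 5.285 m³/h

For laminar flow, f = 64/Re with Re = ρVD/μ, so Darcy-Weisbach reduces to ΔP = 32μLV/D². Solving for V: V = ΔP·D²/(32μL) = 209.7·(0.08117)²/(32·0.0216·7.046) = 0.2837 m/s.
Check: Re = ρVD/μ = 1113·0.2837·0.08117/0.0216 = 1187 < 2300, so the laminar assumption holds.
Q = V·A = 0.2837·(π/4·0.08117²) = 0.001468 m³/s = 5.285 m³/h.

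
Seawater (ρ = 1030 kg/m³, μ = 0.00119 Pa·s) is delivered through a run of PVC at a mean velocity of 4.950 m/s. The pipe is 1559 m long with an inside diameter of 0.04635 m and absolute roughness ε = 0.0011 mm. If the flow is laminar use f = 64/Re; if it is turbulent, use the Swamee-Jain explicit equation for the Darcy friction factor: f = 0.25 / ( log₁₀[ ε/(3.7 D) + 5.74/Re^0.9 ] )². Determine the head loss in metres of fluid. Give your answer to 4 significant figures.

h_f ≈ 662.4 m

Reynolds number Re = ρVD/μ = 1030 · 4.95 · 0.04635 / 0.00119 = 1.986e+05.
Re > 4000 → turbulent. Relative roughness ε/D = 1.1e-06/0.04635 = 2.37e-05. Swamee-Jain: f = 0.25/(log₁₀[2.37e-05/3.7 + 5.74/1.986e+05^0.9])² = 0.25/(log₁₀[6.41e-06 + 9.79e-05])² = 0.25/(-3.982)² = 0.01577.
Darcy-Weisbach: ΔP = f(L/D)(ρV²/2) = 0.01577·(1559/0.04635)·(1030·4.95²/2) = 0.01577·3.364e+04·1.262e+04 = 6.693e+06 Pa.
Head loss h_f = ΔP/(ρg) = 6.693e+06/(1030·9.81) = 662.4 m.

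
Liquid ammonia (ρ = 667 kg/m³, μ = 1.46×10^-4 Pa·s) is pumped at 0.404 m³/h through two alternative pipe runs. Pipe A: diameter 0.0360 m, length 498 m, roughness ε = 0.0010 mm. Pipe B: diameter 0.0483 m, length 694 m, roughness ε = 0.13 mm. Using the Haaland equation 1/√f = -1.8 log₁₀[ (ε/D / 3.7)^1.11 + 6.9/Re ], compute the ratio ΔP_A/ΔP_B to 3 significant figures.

Pipe A: V = Q/A = 0.0001122/0.001018 = 0.1103 m/s; Re = 1.813e+04; ε/D = 2.78e-05; Haaland → f = 0.02643; ΔP_A = f(L/D)(ρV²/2) = 1482 Pa.
Pipe B: V = Q/A = 0.0001122/0.001832 = 0.06125 m/s; Re = 1.351e+04; ε/D = 0.00269; Haaland → f = 0.03262; ΔP_B = f(L/D)(ρV²/2) = 586.3 Pa.
ΔP_A/ΔP_B = 1482/586.3 = 2.53.

ΔP_A/ΔP_B ≈ 2.53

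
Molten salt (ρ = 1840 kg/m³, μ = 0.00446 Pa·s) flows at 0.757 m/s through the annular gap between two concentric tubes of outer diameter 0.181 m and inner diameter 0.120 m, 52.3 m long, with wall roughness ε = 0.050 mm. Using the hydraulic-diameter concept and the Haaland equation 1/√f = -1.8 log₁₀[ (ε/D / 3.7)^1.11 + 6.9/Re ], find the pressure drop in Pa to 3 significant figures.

Hydraulic diameter D_h = 4A/P = D_o - D_i = 0.181 - 0.12 = 0.061 m.
Re = ρVD_h/μ = 1840·0.757·0.061/0.00446 = 1.905e+04.
ε/D_h = 5e-05/0.061 = 0.00082; Haaland gives 1/√f = -1.8 log₁₀[8.78e-05+0.000362] = 6.024, so f = 0.02755.
ΔP = f(L/D_h)(ρV²/2) = 0.02755·52.3/0.061·527.2 = 1.246e+04 Pa.

ΔP ≈ 12500 Pa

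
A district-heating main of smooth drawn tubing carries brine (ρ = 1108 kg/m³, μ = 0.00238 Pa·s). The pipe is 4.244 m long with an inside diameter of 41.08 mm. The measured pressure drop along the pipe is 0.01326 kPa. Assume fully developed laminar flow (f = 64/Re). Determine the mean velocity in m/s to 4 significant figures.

For laminar flow, f = 64/Re with Re = ρVD/μ, so Darcy-Weisbach reduces to ΔP = 32μLV/D². Solving for V: V = ΔP·D²/(32μL) = 13.26·(0.04108)²/(32·0.00238·4.244) = 0.06923 m/s.
Check: Re = ρVD/μ = 1108·0.06923·0.04108/0.00238 = 1324 < 2300, so the laminar assumption holds.

V ≈ 0.06923 m/s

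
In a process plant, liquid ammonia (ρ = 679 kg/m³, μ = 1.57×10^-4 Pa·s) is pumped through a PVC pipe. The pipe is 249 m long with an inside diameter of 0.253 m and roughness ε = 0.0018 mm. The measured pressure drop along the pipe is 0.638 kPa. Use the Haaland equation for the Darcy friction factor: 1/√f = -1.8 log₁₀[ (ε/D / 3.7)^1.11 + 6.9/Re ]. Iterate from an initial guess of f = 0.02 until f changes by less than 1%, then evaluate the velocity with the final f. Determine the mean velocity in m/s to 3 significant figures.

Rearranging Darcy-Weisbach: V = √(2·ΔP·D/(f·L·ρ)). With ε/D = 1.8e-06/0.253 = 7.11e-06, iterate starting from f = 0.02:
  f = 0.02 → V = √(2·638·0.253/(0.02·249·679)) = 0.309 m/s; Re = ρVD/μ = 3.381e+05; f → 0.01409
  f = 0.01409 → V = 0.3682 m/s; Re = 4.028e+05; f → 0.01365
  f = 0.01365 → V = 0.374 m/s; Re = 4.092e+05; f → 0.01361
Converged (Δf/f < 1%). With the final f = 0.01361: V = √(2·638·0.253/(0.01361·249·679)) = 0.3745 m/s.

V ≈ 0.375 m/s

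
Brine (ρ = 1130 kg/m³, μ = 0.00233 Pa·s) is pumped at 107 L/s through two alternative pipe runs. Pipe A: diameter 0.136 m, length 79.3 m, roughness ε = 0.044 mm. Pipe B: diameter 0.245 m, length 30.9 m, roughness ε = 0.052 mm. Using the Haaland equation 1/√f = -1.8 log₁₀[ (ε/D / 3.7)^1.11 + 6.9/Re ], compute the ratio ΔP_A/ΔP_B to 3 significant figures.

Pipe A: V = Q/A = 0.107/0.01453 = 7.366 m/s; Re = 4.858e+05; ε/D = 0.000324; Haaland → f = 0.01637; ΔP_A = f(L/D)(ρV²/2) = 2.926e+05 Pa.
Pipe B: V = Q/A = 0.107/0.04714 = 2.27 m/s; Re = 2.697e+05; ε/D = 0.000212; Haaland → f = 0.01635; ΔP_B = f(L/D)(ρV²/2) = 6001 Pa.
ΔP_A/ΔP_B = 2.926e+05/6001 = 48.8.

ΔP_A/ΔP_B ≈ 48.8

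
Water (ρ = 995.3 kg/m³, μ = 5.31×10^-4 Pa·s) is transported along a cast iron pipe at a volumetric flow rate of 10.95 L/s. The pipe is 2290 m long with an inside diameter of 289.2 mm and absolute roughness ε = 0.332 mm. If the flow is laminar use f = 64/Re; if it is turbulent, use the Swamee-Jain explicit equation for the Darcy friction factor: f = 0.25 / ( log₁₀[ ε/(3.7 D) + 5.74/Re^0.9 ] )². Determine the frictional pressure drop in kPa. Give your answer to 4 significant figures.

ΔP ≈ 2.524 kPa

Q = 10.95 L/s = 10.95/1000 = 0.01095 m³/s.
Cross-sectional area A = πD²/4 = π(0.2892)²/4 = 0.06569 m²; mean velocity V = Q/A = 0.01095/0.06569 = 0.1667 m/s.
Reynolds number Re = ρVD/μ = 995.3 · 0.1667 · 0.2892 / 0.000531 = 9.036e+04.
Re > 4000 → turbulent. Relative roughness ε/D = 0.000332/0.2892 = 0.00115. Swamee-Jain: f = 0.25/(log₁₀[0.00115/3.7 + 5.74/9.036e+04^0.9])² = 0.25/(log₁₀[0.00031 + 0.000199])² = 0.25/(-3.293)² = 0.02305.
Darcy-Weisbach: ΔP = f(L/D)(ρV²/2) = 0.02305·(2290/0.2892)·(995.3·0.1667²/2) = 0.02305·7918·13.83 = 2524 Pa.
ΔP = 2524 Pa = 2.524 kPa.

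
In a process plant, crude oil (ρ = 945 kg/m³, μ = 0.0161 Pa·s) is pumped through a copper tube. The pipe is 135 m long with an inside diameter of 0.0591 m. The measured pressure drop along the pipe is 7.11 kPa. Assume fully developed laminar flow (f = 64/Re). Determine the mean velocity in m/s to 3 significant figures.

For laminar flow, f = 64/Re with Re = ρVD/μ, so Darcy-Weisbach reduces to ΔP = 32μLV/D². Solving for V: V = ΔP·D²/(32μL) = 7110·(0.0591)²/(32·0.0161·135) = 0.3571 m/s.
Check: Re = ρVD/μ = 945·0.3571·0.0591/0.0161 = 1239 < 2300, so the laminar assumption holds.

V ≈ 0.357 m/s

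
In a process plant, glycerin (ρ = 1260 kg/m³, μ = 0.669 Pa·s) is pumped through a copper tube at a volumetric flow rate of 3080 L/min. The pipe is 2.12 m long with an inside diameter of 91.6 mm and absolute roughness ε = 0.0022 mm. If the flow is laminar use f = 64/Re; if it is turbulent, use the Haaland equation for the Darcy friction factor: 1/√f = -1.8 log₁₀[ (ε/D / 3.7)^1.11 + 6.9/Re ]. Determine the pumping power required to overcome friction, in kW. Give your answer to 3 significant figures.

Q = 3080 L/min = 3080/60000 = 0.05133 m³/s.
Cross-sectional area A = πD²/4 = π(0.0916)²/4 = 0.00659 m²; mean velocity V = Q/A = 0.05133/0.00659 = 7.79 m/s.
Reynolds number Re = ρVD/μ = 1260 · 7.79 · 0.0916 / 0.669 = 1344.
Re < 2300 → laminar flow, so f = 64/Re = 64/1344 = 0.04762 (the turbulent correlation is not needed).
Darcy-Weisbach: ΔP = f(L/D)(ρV²/2) = 0.04762·(2.12/0.0916)·(1260·7.79²/2) = 0.04762·23.14·3.823e+04 = 4.213e+04 Pa.
Pumping power P = QΔP = 0.05133·4.213e+04 = 2163 W = 2.16 kW.

P ≈ 2.16 kW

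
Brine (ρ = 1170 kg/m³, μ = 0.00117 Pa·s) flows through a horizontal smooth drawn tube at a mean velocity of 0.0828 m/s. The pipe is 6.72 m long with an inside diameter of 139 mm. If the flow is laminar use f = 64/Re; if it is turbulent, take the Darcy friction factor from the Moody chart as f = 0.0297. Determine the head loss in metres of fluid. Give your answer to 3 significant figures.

Reynolds number Re = ρVD/μ = 1170 · 0.0828 · 0.139 / 0.00117 = 1.151e+04.
Re > 4000 → turbulent; use the Moody-chart value f = 0.0297.
Darcy-Weisbach: ΔP = f(L/D)(ρV²/2) = 0.0297·(6.72/0.139)·(1170·0.0828²/2) = 0.0297·48.35·4.011 = 5.759 Pa.
Head loss h_f = ΔP/(ρg) = 5.759/(1170·9.81) = 5.02×10^-4 m.

h_f ≈ 5.02×10^-4 m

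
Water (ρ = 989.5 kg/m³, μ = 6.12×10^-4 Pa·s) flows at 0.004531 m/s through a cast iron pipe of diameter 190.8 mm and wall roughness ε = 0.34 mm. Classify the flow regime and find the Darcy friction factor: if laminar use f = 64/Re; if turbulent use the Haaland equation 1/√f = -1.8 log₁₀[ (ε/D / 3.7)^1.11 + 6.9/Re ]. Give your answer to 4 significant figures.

f ≈ 0.04579

Re = ρVD/μ = 989.5·0.004531·0.1908/0.000612 = 1398.
Re < 2300 → laminar, so f = 64/Re = 0.04579 (roughness is irrelevant in laminar flow).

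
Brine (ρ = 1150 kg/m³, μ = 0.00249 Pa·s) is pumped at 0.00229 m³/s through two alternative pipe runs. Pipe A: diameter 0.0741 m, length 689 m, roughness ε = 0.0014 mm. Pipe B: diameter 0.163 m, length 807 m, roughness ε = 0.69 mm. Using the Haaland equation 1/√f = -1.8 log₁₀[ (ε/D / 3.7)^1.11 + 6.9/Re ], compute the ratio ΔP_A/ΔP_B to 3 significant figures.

Pipe A: V = Q/A = 0.00229/0.004312 = 0.531 m/s; Re = 1.817e+04; ε/D = 1.89e-05; Haaland → f = 0.0264; ΔP_A = f(L/D)(ρV²/2) = 3.98e+04 Pa.
Pipe B: V = Q/A = 0.00229/0.02087 = 0.1097 m/s; Re = 8261; ε/D = 0.00423; Haaland → f = 0.03772; ΔP_B = f(L/D)(ρV²/2) = 1293 Pa.
ΔP_A/ΔP_B = 3.98e+04/1293 = 30.8.

ΔP_A/ΔP_B ≈ 30.8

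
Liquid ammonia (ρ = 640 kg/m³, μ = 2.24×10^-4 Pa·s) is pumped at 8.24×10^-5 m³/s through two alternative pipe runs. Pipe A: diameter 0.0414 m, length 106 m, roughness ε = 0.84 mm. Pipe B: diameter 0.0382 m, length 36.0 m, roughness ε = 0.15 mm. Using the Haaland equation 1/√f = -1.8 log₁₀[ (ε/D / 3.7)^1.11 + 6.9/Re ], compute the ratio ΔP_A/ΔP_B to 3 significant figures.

Pipe A: V = Q/A = 8.24e-05/0.001346 = 0.06121 m/s; Re = 7241; ε/D = 0.0203; Haaland → f = 0.0539; ΔP_A = f(L/D)(ρV²/2) = 165.5 Pa.
Pipe B: V = Q/A = 8.24e-05/0.001146 = 0.0719 m/s; Re = 7847; ε/D = 0.00393; Haaland → f = 0.03772; ΔP_B = f(L/D)(ρV²/2) = 58.8 Pa.
ΔP_A/ΔP_B = 165.5/58.8 = 2.81.

ΔP_A/ΔP_B ≈ 2.81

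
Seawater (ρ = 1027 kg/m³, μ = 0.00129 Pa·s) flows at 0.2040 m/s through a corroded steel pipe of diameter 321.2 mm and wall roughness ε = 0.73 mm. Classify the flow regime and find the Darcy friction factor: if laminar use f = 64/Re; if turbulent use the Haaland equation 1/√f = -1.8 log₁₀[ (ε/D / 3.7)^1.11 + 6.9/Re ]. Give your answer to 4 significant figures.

f ≈ 0.02681

Re = ρVD/μ = 1027·0.204·0.3212/0.00129 = 5.217e+04.
Re > 4000 → turbulent. ε/D = 0.00073/0.3212 = 0.00227; Haaland: 1/√f = -1.8 log₁₀[0.000272 + 0.000132] = 6.107, so f = 0.02681.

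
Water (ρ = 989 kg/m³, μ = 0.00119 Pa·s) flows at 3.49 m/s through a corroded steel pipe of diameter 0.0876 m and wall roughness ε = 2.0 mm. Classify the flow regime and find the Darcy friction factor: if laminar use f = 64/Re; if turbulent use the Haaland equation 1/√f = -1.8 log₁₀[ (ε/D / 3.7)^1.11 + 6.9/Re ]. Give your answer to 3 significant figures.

f ≈ 0.0514

Re = ρVD/μ = 989·3.49·0.0876/0.00119 = 2.541e+05.
Re > 4000 → turbulent. ε/D = 0.002/0.0876 = 0.0228; Haaland: 1/√f = -1.8 log₁₀[0.00353 + 2.72e-05] = 4.409, so f = 0.05144.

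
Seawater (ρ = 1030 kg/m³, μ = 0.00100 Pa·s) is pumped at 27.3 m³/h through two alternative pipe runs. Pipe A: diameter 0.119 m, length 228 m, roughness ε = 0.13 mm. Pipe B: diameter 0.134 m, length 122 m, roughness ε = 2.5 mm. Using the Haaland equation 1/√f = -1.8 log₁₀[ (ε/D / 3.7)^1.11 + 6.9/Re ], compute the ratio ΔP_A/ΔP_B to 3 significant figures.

Pipe A: V = Q/A = 0.007583/0.01112 = 0.6818 m/s; Re = 8.357e+04; ε/D = 0.00109; Haaland → f = 0.02265; ΔP_A = f(L/D)(ρV²/2) = 1.039e+04 Pa.
Pipe B: V = Q/A = 0.007583/0.0141 = 0.5377 m/s; Re = 7.422e+04; ε/D = 0.0187; Haaland → f = 0.04799; ΔP_B = f(L/D)(ρV²/2) = 6506 Pa.
ΔP_A/ΔP_B = 1.039e+04/6506 = 1.60.

ΔP_A/ΔP_B ≈ 1.60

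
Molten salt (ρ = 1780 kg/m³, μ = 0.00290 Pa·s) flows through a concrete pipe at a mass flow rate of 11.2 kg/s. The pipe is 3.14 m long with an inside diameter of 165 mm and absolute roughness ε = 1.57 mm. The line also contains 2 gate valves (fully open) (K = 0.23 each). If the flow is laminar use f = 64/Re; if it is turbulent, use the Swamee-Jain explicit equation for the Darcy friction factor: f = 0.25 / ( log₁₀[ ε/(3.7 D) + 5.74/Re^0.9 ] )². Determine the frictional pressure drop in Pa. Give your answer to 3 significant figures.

A = πD²/4 = π(0.165)²/4 = 0.02138 m²; mean velocity V = ṁ/(ρA) = 11.2/(1780 · 0.02138) = 0.2943 m/s.
Reynolds number Re = ρVD/μ = 1780 · 0.2943 · 0.165 / 0.0029 = 2.98e+04.
Re > 4000 → turbulent. Relative roughness ε/D = 0.00157/0.165 = 0.00952. Swamee-Jain: f = 0.25/(log₁₀[0.00952/3.7 + 5.74/2.98e+04^0.9])² = 0.25/(log₁₀[0.00257 + 0.00054])² = 0.25/(-2.507)² = 0.03978.
Total minor-loss coefficient ΣK = 2·0.23 = 0.46.
ΔP = [f·L/D + ΣK]·(ρV²/2) = [0.03978·3.14/0.165 + 0.46]·(1780·0.2943²/2) = [0.7569 + 0.46]·77.07 = 93.79 Pa.

ΔP ≈ 93.8 Pa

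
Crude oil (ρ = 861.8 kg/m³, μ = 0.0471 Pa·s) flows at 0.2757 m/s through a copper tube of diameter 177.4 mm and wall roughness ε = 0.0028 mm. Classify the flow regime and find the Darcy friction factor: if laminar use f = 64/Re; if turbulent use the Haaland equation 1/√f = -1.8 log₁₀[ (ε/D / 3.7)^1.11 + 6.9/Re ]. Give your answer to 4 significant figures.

f ≈ 0.07152

Re = ρVD/μ = 861.8·0.2757·0.1774/0.0471 = 894.9.
Re < 2300 → laminar, so f = 64/Re = 0.07152 (roughness is irrelevant in laminar flow).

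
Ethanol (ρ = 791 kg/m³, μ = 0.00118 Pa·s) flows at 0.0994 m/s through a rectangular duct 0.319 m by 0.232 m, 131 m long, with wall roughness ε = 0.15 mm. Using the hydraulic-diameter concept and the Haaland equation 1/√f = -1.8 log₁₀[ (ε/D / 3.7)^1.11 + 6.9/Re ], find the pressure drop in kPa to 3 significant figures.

Hydraulic diameter D_h = 4A/P = 4·(0.319·0.232)/(2·(0.319+0.232)) = 0.296/1.102 = 0.2686 m.
Re = ρVD_h/μ = 791·0.0994·0.2686/0.00118 = 1.79e+04.
ε/D_h = 0.00015/0.2686 = 0.000558; Haaland gives 1/√f = -1.8 log₁₀[5.73e-05+0.000385] = 6.037, so f = 0.02744.
ΔP = f(L/D_h)(ρV²/2) = 0.02744·131/0.2686·3.908 = 52.29 Pa.
ΔP = 0.0523 kPa.

ΔP ≈ 0.0523 kPa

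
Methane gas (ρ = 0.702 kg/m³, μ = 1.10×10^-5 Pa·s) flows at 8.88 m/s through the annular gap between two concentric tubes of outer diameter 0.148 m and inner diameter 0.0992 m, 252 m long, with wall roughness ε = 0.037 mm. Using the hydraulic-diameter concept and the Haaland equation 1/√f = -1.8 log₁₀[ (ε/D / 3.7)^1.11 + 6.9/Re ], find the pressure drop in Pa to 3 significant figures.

Hydraulic diameter D_h = 4A/P = D_o - D_i = 0.148 - 0.0992 = 0.0488 m.
Re = ρVD_h/μ = 0.702·8.88·0.0488/1.1e-05 = 2.766e+04.
ε/D_h = 3.7e-05/0.0488 = 0.000758; Haaland gives 1/√f = -1.8 log₁₀[8.05e-05+0.00025] = 6.267, so f = 0.02546.
ΔP = f(L/D_h)(ρV²/2) = 0.02546·252/0.0488·27.68 = 3640 Pa.

ΔP ≈ 3640 Pa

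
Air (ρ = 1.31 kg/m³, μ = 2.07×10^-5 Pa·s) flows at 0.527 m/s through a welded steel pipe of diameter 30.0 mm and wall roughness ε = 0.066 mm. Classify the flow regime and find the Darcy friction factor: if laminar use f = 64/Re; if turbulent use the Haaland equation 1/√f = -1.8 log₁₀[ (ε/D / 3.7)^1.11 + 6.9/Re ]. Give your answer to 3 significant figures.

Re = ρVD/μ = 1.31·0.527·0.03/2.07e-05 = 1001.
Re < 2300 → laminar, so f = 64/Re = 0.06397 (roughness is irrelevant in laminar flow).

f ≈ 0.0640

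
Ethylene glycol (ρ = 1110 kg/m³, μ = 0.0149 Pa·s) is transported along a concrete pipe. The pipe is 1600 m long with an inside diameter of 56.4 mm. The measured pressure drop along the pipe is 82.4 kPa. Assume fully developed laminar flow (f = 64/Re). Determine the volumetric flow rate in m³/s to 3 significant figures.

Q ≈ 8.58×10^-4 m³/s

For laminar flow, f = 64/Re with Re = ρVD/μ, so Darcy-Weisbach reduces to ΔP = 32μLV/D². Solving for V: V = ΔP·D²/(32μL) = 8.24e+04·(0.0564)²/(32·0.0149·1600) = 0.3436 m/s.
Check: Re = ρVD/μ = 1110·0.3436·0.0564/0.0149 = 1444 < 2300, so the laminar assumption holds.
Q = V·A = 0.3436·(π/4·0.0564²) = 0.0008584 m³/s = 8.58×10^-4 m³/s.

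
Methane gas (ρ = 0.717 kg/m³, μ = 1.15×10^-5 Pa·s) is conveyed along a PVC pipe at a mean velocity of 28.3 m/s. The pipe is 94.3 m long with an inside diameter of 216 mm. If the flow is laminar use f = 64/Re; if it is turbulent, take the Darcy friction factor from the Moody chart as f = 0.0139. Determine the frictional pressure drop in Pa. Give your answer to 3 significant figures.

Reynolds number Re = ρVD/μ = 0.717 · 28.3 · 0.216 / 1.15e-05 = 3.811e+05.
Re > 4000 → turbulent; use the Moody-chart value f = 0.0139.
Darcy-Weisbach: ΔP = f(L/D)(ρV²/2) = 0.0139·(94.3/0.216)·(0.717·28.3²/2) = 0.0139·436.6·287.1 = 1742 Pa.

ΔP ≈ 1740 Pa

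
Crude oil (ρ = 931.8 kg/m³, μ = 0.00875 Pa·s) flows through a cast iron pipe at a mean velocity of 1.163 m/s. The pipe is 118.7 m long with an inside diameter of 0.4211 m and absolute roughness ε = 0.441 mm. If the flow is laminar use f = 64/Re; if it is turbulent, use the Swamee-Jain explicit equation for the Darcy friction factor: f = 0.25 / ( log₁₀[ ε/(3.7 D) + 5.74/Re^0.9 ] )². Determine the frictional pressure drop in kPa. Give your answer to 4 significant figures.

ΔP ≈ 4.296 kPa

Reynolds number Re = ρVD/μ = 931.8 · 1.163 · 0.4211 / 0.00875 = 5.215e+04.
Re > 4000 → turbulent. Relative roughness ε/D = 0.000441/0.4211 = 0.00105. Swamee-Jain: f = 0.25/(log₁₀[0.00105/3.7 + 5.74/5.215e+04^0.9])² = 0.25/(log₁₀[0.000283 + 0.000326])² = 0.25/(-3.215)² = 0.02418.
Darcy-Weisbach: ΔP = f(L/D)(ρV²/2) = 0.02418·(118.7/0.4211)·(931.8·1.163²/2) = 0.02418·281.9·630.2 = 4296 Pa.
ΔP = 4296 Pa = 4.296 kPa.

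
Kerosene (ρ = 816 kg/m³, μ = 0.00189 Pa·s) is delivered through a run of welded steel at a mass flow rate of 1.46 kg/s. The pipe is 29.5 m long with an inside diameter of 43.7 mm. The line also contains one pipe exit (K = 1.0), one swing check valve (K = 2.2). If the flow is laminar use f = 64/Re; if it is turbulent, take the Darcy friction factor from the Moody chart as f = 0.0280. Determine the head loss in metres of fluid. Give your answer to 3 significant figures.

A = πD²/4 = π(0.0437)²/4 = 0.0015 m²; mean velocity V = ṁ/(ρA) = 1.46/(816 · 0.0015) = 1.193 m/s.
Reynolds number Re = ρVD/μ = 816 · 1.193 · 0.0437 / 0.00189 = 2.251e+04.
Re > 4000 → turbulent; use the Moody-chart value f = 0.0280.
Total minor-loss coefficient ΣK = 1·1 + 1·2.2 = 3.2.
ΔP = [f·L/D + ΣK]·(ρV²/2) = [0.028·29.5/0.0437 + 3.2]·(816·1.193²/2) = [18.9 + 3.2]·580.6 = 1.283e+04 Pa.
Head loss h_f = ΔP/(ρg) = 1.283e+04/(816·9.81) = 1.60 m.

h_f ≈ 1.60 m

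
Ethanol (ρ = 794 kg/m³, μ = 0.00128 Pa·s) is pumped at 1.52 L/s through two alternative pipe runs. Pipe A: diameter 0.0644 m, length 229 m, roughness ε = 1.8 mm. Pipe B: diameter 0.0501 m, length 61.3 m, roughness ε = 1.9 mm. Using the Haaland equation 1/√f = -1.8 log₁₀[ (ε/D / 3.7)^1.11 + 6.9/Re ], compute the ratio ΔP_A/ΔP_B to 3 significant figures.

Pipe A: V = Q/A = 0.00152/0.003257 = 0.4666 m/s; Re = 1.864e+04; ε/D = 0.028; Haaland → f = 0.05733; ΔP_A = f(L/D)(ρV²/2) = 1.762e+04 Pa.
Pipe B: V = Q/A = 0.00152/0.001971 = 0.771 m/s; Re = 2.396e+04; ε/D = 0.0379; Haaland → f = 0.06445; ΔP_B = f(L/D)(ρV²/2) = 1.861e+04 Pa.
ΔP_A/ΔP_B = 1.762e+04/1.861e+04 = 0.947.

ΔP_A/ΔP_B ≈ 0.947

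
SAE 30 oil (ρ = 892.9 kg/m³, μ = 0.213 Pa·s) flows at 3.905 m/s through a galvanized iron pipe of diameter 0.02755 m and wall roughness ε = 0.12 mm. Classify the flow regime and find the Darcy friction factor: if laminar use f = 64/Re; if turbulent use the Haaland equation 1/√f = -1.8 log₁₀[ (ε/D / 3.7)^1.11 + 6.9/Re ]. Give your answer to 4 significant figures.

Re = ρVD/μ = 892.9·3.905·0.02755/0.213 = 451.
Re < 2300 → laminar, so f = 64/Re = 0.1419 (roughness is irrelevant in laminar flow).

f ≈ 0.1419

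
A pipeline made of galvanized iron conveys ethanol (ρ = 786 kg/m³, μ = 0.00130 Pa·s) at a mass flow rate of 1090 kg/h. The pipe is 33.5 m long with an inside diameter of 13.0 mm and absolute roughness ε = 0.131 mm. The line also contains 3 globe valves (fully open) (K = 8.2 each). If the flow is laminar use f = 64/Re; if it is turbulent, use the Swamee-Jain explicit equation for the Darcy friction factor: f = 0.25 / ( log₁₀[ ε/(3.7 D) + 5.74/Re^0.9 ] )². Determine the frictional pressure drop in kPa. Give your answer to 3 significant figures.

ṁ = 1090 kg/h = 1090/3600 = 0.3028 kg/s.
A = πD²/4 = π(0.013)²/4 = 0.0001327 m²; mean velocity V = ṁ/(ρA) = 0.3028/(786 · 0.0001327) = 2.902 m/s.
Reynolds number Re = ρVD/μ = 786 · 2.902 · 0.013 / 0.0013 = 2.281e+04.
Re > 4000 → turbulent. Relative roughness ε/D = 0.000131/0.013 = 0.0101. Swamee-Jain: f = 0.25/(log₁₀[0.0101/3.7 + 5.74/2.281e+04^0.9])² = 0.25/(log₁₀[0.00272 + 0.000686])² = 0.25/(-2.467)² = 0.04107.
Total minor-loss coefficient ΣK = 3·8.2 = 24.6.
ΔP = [f·L/D + ΣK]·(ρV²/2) = [0.04107·33.5/0.013 + 24.6]·(786·2.902²/2) = [105.8 + 24.6]·3310 = 4.317e+05 Pa.
ΔP = 4.317e+05 Pa = 432 kPa.

ΔP ≈ 432 kPa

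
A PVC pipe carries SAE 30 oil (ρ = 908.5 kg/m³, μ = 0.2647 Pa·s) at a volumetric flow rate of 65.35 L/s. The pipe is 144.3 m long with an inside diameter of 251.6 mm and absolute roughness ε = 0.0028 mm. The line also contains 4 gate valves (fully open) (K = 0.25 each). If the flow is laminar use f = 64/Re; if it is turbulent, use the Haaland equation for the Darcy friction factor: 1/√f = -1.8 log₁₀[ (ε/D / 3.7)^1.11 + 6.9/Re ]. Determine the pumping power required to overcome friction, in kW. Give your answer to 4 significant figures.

Q = 65.35 L/s = 65.35/1000 = 0.06535 m³/s.
Cross-sectional area A = πD²/4 = π(0.2516)²/4 = 0.04972 m²; mean velocity V = Q/A = 0.06535/0.04972 = 1.314 m/s.
Reynolds number Re = ρVD/μ = 908.5 · 1.314 · 0.2516 / 0.265 = 1135.
Re < 2300 → laminar flow, so f = 64/Re = 64/1135 = 0.05639 (the turbulent correlation is not needed).
Total minor-loss coefficient ΣK = 4·0.25 = 1.
ΔP = [f·L/D + ΣK]·(ρV²/2) = [0.05639·144.3/0.2516 + 1]·(908.5·1.314²/2) = [32.34 + 1]·784.8 = 2.616e+04 Pa.
Pumping power P = QΔP = 0.06535·2.616e+04 = 1709.8 W = 1.710 kW.

P ≈ 1.710 kW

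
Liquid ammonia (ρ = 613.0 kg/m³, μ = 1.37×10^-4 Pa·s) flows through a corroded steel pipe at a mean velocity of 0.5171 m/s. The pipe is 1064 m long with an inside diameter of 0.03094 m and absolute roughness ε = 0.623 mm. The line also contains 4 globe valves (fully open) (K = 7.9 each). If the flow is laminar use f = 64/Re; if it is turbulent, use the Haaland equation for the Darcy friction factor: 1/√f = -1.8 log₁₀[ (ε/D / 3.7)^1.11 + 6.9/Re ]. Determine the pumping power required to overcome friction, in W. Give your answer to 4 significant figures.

Reynolds number Re = ρVD/μ = 613 · 0.5171 · 0.03094 / 0.000137 = 7.159e+04.
Re > 4000 → turbulent. Relative roughness ε/D = 0.000623/0.03094 = 0.0201. Haaland: 1/√f = -1.8 log₁₀[(0.0201/3.7)^1.11 + 6.9/7.159e+04] = -1.8 log₁₀[0.00307 + 9.64e-05] = 4.5, so f = 0.04939.
Total minor-loss coefficient ΣK = 4·7.9 = 31.6.
ΔP = [f·L/D + ΣK]·(ρV²/2) = [0.04939·1064/0.03094 + 31.6]·(613·0.5171²/2) = [1698 + 31.6]·81.96 = 1.418e+05 Pa.
Q = V·A = 0.5171·0.0007518 = 0.0003888 m³/s.
Pumping power P = QΔP = 0.0003888·1.418e+05 = 55.123 W = 55.12 W.

P ≈ 55.12 W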